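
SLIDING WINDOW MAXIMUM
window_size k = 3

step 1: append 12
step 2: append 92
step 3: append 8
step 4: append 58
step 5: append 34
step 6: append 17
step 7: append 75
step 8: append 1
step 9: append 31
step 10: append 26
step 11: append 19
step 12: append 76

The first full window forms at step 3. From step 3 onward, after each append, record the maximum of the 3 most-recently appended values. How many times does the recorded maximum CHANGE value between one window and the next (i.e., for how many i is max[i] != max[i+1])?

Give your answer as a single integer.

Answer: 4

Derivation:
step 1: append 12 -> window=[12] (not full yet)
step 2: append 92 -> window=[12, 92] (not full yet)
step 3: append 8 -> window=[12, 92, 8] -> max=92
step 4: append 58 -> window=[92, 8, 58] -> max=92
step 5: append 34 -> window=[8, 58, 34] -> max=58
step 6: append 17 -> window=[58, 34, 17] -> max=58
step 7: append 75 -> window=[34, 17, 75] -> max=75
step 8: append 1 -> window=[17, 75, 1] -> max=75
step 9: append 31 -> window=[75, 1, 31] -> max=75
step 10: append 26 -> window=[1, 31, 26] -> max=31
step 11: append 19 -> window=[31, 26, 19] -> max=31
step 12: append 76 -> window=[26, 19, 76] -> max=76
Recorded maximums: 92 92 58 58 75 75 75 31 31 76
Changes between consecutive maximums: 4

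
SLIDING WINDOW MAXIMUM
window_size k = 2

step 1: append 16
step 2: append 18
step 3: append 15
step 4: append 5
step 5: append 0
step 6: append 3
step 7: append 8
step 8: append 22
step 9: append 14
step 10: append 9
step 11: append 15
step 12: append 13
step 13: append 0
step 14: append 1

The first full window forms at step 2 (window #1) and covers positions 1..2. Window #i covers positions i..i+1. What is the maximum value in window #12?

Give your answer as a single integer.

step 1: append 16 -> window=[16] (not full yet)
step 2: append 18 -> window=[16, 18] -> max=18
step 3: append 15 -> window=[18, 15] -> max=18
step 4: append 5 -> window=[15, 5] -> max=15
step 5: append 0 -> window=[5, 0] -> max=5
step 6: append 3 -> window=[0, 3] -> max=3
step 7: append 8 -> window=[3, 8] -> max=8
step 8: append 22 -> window=[8, 22] -> max=22
step 9: append 14 -> window=[22, 14] -> max=22
step 10: append 9 -> window=[14, 9] -> max=14
step 11: append 15 -> window=[9, 15] -> max=15
step 12: append 13 -> window=[15, 13] -> max=15
step 13: append 0 -> window=[13, 0] -> max=13
Window #12 max = 13

Answer: 13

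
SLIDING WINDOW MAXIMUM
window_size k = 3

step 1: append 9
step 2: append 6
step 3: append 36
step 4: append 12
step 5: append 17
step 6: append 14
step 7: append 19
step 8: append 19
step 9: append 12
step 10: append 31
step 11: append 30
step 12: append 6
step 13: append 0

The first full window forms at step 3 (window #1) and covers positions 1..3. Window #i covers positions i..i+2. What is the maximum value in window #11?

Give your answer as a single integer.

step 1: append 9 -> window=[9] (not full yet)
step 2: append 6 -> window=[9, 6] (not full yet)
step 3: append 36 -> window=[9, 6, 36] -> max=36
step 4: append 12 -> window=[6, 36, 12] -> max=36
step 5: append 17 -> window=[36, 12, 17] -> max=36
step 6: append 14 -> window=[12, 17, 14] -> max=17
step 7: append 19 -> window=[17, 14, 19] -> max=19
step 8: append 19 -> window=[14, 19, 19] -> max=19
step 9: append 12 -> window=[19, 19, 12] -> max=19
step 10: append 31 -> window=[19, 12, 31] -> max=31
step 11: append 30 -> window=[12, 31, 30] -> max=31
step 12: append 6 -> window=[31, 30, 6] -> max=31
step 13: append 0 -> window=[30, 6, 0] -> max=30
Window #11 max = 30

Answer: 30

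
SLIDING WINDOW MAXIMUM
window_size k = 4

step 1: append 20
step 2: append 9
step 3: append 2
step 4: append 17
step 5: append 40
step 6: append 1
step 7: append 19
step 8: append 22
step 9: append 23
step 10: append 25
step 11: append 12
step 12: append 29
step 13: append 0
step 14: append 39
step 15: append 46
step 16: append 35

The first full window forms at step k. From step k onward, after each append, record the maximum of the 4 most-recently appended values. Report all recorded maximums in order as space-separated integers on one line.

step 1: append 20 -> window=[20] (not full yet)
step 2: append 9 -> window=[20, 9] (not full yet)
step 3: append 2 -> window=[20, 9, 2] (not full yet)
step 4: append 17 -> window=[20, 9, 2, 17] -> max=20
step 5: append 40 -> window=[9, 2, 17, 40] -> max=40
step 6: append 1 -> window=[2, 17, 40, 1] -> max=40
step 7: append 19 -> window=[17, 40, 1, 19] -> max=40
step 8: append 22 -> window=[40, 1, 19, 22] -> max=40
step 9: append 23 -> window=[1, 19, 22, 23] -> max=23
step 10: append 25 -> window=[19, 22, 23, 25] -> max=25
step 11: append 12 -> window=[22, 23, 25, 12] -> max=25
step 12: append 29 -> window=[23, 25, 12, 29] -> max=29
step 13: append 0 -> window=[25, 12, 29, 0] -> max=29
step 14: append 39 -> window=[12, 29, 0, 39] -> max=39
step 15: append 46 -> window=[29, 0, 39, 46] -> max=46
step 16: append 35 -> window=[0, 39, 46, 35] -> max=46

Answer: 20 40 40 40 40 23 25 25 29 29 39 46 46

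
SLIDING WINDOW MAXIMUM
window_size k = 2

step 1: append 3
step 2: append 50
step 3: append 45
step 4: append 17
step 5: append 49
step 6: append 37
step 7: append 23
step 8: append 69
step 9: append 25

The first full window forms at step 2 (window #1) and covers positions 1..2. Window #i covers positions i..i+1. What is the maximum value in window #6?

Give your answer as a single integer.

Answer: 37

Derivation:
step 1: append 3 -> window=[3] (not full yet)
step 2: append 50 -> window=[3, 50] -> max=50
step 3: append 45 -> window=[50, 45] -> max=50
step 4: append 17 -> window=[45, 17] -> max=45
step 5: append 49 -> window=[17, 49] -> max=49
step 6: append 37 -> window=[49, 37] -> max=49
step 7: append 23 -> window=[37, 23] -> max=37
Window #6 max = 37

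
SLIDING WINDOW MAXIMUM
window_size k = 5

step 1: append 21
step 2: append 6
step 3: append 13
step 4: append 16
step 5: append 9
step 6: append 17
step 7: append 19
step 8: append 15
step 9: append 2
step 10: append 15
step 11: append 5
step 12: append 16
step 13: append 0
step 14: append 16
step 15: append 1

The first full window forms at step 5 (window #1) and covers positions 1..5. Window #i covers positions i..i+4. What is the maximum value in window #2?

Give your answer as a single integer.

step 1: append 21 -> window=[21] (not full yet)
step 2: append 6 -> window=[21, 6] (not full yet)
step 3: append 13 -> window=[21, 6, 13] (not full yet)
step 4: append 16 -> window=[21, 6, 13, 16] (not full yet)
step 5: append 9 -> window=[21, 6, 13, 16, 9] -> max=21
step 6: append 17 -> window=[6, 13, 16, 9, 17] -> max=17
Window #2 max = 17

Answer: 17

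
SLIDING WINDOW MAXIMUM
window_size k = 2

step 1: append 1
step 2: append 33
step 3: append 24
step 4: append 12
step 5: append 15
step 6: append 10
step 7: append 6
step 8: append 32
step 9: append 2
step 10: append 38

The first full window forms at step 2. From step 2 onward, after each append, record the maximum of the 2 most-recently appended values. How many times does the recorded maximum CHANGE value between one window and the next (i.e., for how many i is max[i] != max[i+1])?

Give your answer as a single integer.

Answer: 5

Derivation:
step 1: append 1 -> window=[1] (not full yet)
step 2: append 33 -> window=[1, 33] -> max=33
step 3: append 24 -> window=[33, 24] -> max=33
step 4: append 12 -> window=[24, 12] -> max=24
step 5: append 15 -> window=[12, 15] -> max=15
step 6: append 10 -> window=[15, 10] -> max=15
step 7: append 6 -> window=[10, 6] -> max=10
step 8: append 32 -> window=[6, 32] -> max=32
step 9: append 2 -> window=[32, 2] -> max=32
step 10: append 38 -> window=[2, 38] -> max=38
Recorded maximums: 33 33 24 15 15 10 32 32 38
Changes between consecutive maximums: 5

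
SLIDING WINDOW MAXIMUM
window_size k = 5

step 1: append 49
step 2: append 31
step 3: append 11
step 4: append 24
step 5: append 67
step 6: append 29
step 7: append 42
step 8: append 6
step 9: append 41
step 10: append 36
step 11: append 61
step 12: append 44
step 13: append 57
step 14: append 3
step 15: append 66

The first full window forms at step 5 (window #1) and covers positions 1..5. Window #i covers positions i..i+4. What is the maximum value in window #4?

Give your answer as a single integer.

Answer: 67

Derivation:
step 1: append 49 -> window=[49] (not full yet)
step 2: append 31 -> window=[49, 31] (not full yet)
step 3: append 11 -> window=[49, 31, 11] (not full yet)
step 4: append 24 -> window=[49, 31, 11, 24] (not full yet)
step 5: append 67 -> window=[49, 31, 11, 24, 67] -> max=67
step 6: append 29 -> window=[31, 11, 24, 67, 29] -> max=67
step 7: append 42 -> window=[11, 24, 67, 29, 42] -> max=67
step 8: append 6 -> window=[24, 67, 29, 42, 6] -> max=67
Window #4 max = 67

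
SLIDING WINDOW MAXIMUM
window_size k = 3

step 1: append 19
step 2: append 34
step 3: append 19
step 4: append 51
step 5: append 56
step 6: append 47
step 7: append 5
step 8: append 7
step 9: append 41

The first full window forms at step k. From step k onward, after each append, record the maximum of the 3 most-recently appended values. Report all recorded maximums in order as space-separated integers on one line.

step 1: append 19 -> window=[19] (not full yet)
step 2: append 34 -> window=[19, 34] (not full yet)
step 3: append 19 -> window=[19, 34, 19] -> max=34
step 4: append 51 -> window=[34, 19, 51] -> max=51
step 5: append 56 -> window=[19, 51, 56] -> max=56
step 6: append 47 -> window=[51, 56, 47] -> max=56
step 7: append 5 -> window=[56, 47, 5] -> max=56
step 8: append 7 -> window=[47, 5, 7] -> max=47
step 9: append 41 -> window=[5, 7, 41] -> max=41

Answer: 34 51 56 56 56 47 41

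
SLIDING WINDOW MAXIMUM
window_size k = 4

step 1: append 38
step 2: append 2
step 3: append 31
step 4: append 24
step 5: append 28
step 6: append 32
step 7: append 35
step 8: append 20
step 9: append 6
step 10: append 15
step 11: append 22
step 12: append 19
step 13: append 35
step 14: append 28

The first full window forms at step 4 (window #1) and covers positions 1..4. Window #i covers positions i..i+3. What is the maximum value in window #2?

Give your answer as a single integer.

step 1: append 38 -> window=[38] (not full yet)
step 2: append 2 -> window=[38, 2] (not full yet)
step 3: append 31 -> window=[38, 2, 31] (not full yet)
step 4: append 24 -> window=[38, 2, 31, 24] -> max=38
step 5: append 28 -> window=[2, 31, 24, 28] -> max=31
Window #2 max = 31

Answer: 31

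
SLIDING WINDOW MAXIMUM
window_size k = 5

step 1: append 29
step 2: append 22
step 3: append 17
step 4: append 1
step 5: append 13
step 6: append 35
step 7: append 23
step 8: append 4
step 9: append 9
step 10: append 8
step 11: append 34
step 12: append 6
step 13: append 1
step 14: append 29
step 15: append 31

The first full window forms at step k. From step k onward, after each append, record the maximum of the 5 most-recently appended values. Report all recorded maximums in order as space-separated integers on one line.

Answer: 29 35 35 35 35 35 34 34 34 34 34

Derivation:
step 1: append 29 -> window=[29] (not full yet)
step 2: append 22 -> window=[29, 22] (not full yet)
step 3: append 17 -> window=[29, 22, 17] (not full yet)
step 4: append 1 -> window=[29, 22, 17, 1] (not full yet)
step 5: append 13 -> window=[29, 22, 17, 1, 13] -> max=29
step 6: append 35 -> window=[22, 17, 1, 13, 35] -> max=35
step 7: append 23 -> window=[17, 1, 13, 35, 23] -> max=35
step 8: append 4 -> window=[1, 13, 35, 23, 4] -> max=35
step 9: append 9 -> window=[13, 35, 23, 4, 9] -> max=35
step 10: append 8 -> window=[35, 23, 4, 9, 8] -> max=35
step 11: append 34 -> window=[23, 4, 9, 8, 34] -> max=34
step 12: append 6 -> window=[4, 9, 8, 34, 6] -> max=34
step 13: append 1 -> window=[9, 8, 34, 6, 1] -> max=34
step 14: append 29 -> window=[8, 34, 6, 1, 29] -> max=34
step 15: append 31 -> window=[34, 6, 1, 29, 31] -> max=34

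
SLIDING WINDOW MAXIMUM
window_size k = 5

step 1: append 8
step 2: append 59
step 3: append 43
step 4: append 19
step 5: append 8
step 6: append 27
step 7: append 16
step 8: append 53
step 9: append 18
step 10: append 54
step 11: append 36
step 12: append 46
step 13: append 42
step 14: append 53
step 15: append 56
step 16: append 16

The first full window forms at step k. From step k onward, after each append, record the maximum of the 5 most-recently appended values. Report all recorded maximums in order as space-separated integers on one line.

Answer: 59 59 43 53 53 54 54 54 54 54 56 56

Derivation:
step 1: append 8 -> window=[8] (not full yet)
step 2: append 59 -> window=[8, 59] (not full yet)
step 3: append 43 -> window=[8, 59, 43] (not full yet)
step 4: append 19 -> window=[8, 59, 43, 19] (not full yet)
step 5: append 8 -> window=[8, 59, 43, 19, 8] -> max=59
step 6: append 27 -> window=[59, 43, 19, 8, 27] -> max=59
step 7: append 16 -> window=[43, 19, 8, 27, 16] -> max=43
step 8: append 53 -> window=[19, 8, 27, 16, 53] -> max=53
step 9: append 18 -> window=[8, 27, 16, 53, 18] -> max=53
step 10: append 54 -> window=[27, 16, 53, 18, 54] -> max=54
step 11: append 36 -> window=[16, 53, 18, 54, 36] -> max=54
step 12: append 46 -> window=[53, 18, 54, 36, 46] -> max=54
step 13: append 42 -> window=[18, 54, 36, 46, 42] -> max=54
step 14: append 53 -> window=[54, 36, 46, 42, 53] -> max=54
step 15: append 56 -> window=[36, 46, 42, 53, 56] -> max=56
step 16: append 16 -> window=[46, 42, 53, 56, 16] -> max=56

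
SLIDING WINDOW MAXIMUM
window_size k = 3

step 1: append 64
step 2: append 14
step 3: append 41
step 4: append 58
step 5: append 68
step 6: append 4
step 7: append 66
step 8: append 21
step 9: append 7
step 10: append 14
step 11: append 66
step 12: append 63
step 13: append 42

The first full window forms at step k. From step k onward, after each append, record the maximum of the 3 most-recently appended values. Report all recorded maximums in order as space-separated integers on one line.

Answer: 64 58 68 68 68 66 66 21 66 66 66

Derivation:
step 1: append 64 -> window=[64] (not full yet)
step 2: append 14 -> window=[64, 14] (not full yet)
step 3: append 41 -> window=[64, 14, 41] -> max=64
step 4: append 58 -> window=[14, 41, 58] -> max=58
step 5: append 68 -> window=[41, 58, 68] -> max=68
step 6: append 4 -> window=[58, 68, 4] -> max=68
step 7: append 66 -> window=[68, 4, 66] -> max=68
step 8: append 21 -> window=[4, 66, 21] -> max=66
step 9: append 7 -> window=[66, 21, 7] -> max=66
step 10: append 14 -> window=[21, 7, 14] -> max=21
step 11: append 66 -> window=[7, 14, 66] -> max=66
step 12: append 63 -> window=[14, 66, 63] -> max=66
step 13: append 42 -> window=[66, 63, 42] -> max=66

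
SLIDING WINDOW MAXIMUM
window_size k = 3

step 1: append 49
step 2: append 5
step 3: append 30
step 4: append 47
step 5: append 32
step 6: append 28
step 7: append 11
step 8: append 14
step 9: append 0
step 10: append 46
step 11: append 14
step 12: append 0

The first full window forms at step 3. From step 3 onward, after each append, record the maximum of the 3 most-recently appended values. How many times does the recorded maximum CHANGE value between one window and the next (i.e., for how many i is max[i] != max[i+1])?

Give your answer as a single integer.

step 1: append 49 -> window=[49] (not full yet)
step 2: append 5 -> window=[49, 5] (not full yet)
step 3: append 30 -> window=[49, 5, 30] -> max=49
step 4: append 47 -> window=[5, 30, 47] -> max=47
step 5: append 32 -> window=[30, 47, 32] -> max=47
step 6: append 28 -> window=[47, 32, 28] -> max=47
step 7: append 11 -> window=[32, 28, 11] -> max=32
step 8: append 14 -> window=[28, 11, 14] -> max=28
step 9: append 0 -> window=[11, 14, 0] -> max=14
step 10: append 46 -> window=[14, 0, 46] -> max=46
step 11: append 14 -> window=[0, 46, 14] -> max=46
step 12: append 0 -> window=[46, 14, 0] -> max=46
Recorded maximums: 49 47 47 47 32 28 14 46 46 46
Changes between consecutive maximums: 5

Answer: 5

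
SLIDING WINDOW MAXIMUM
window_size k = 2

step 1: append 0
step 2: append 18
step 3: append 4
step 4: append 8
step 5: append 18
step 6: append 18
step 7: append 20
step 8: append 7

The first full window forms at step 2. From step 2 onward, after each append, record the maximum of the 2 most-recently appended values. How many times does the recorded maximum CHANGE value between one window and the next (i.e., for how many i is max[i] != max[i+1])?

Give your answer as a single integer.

Answer: 3

Derivation:
step 1: append 0 -> window=[0] (not full yet)
step 2: append 18 -> window=[0, 18] -> max=18
step 3: append 4 -> window=[18, 4] -> max=18
step 4: append 8 -> window=[4, 8] -> max=8
step 5: append 18 -> window=[8, 18] -> max=18
step 6: append 18 -> window=[18, 18] -> max=18
step 7: append 20 -> window=[18, 20] -> max=20
step 8: append 7 -> window=[20, 7] -> max=20
Recorded maximums: 18 18 8 18 18 20 20
Changes between consecutive maximums: 3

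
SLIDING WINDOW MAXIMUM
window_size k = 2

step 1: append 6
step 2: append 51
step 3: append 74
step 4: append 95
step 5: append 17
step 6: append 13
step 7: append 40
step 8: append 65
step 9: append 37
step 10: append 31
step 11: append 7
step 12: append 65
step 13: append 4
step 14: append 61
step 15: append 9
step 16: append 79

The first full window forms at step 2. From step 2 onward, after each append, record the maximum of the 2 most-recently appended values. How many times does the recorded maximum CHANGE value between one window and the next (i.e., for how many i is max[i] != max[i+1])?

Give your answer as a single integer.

Answer: 10

Derivation:
step 1: append 6 -> window=[6] (not full yet)
step 2: append 51 -> window=[6, 51] -> max=51
step 3: append 74 -> window=[51, 74] -> max=74
step 4: append 95 -> window=[74, 95] -> max=95
step 5: append 17 -> window=[95, 17] -> max=95
step 6: append 13 -> window=[17, 13] -> max=17
step 7: append 40 -> window=[13, 40] -> max=40
step 8: append 65 -> window=[40, 65] -> max=65
step 9: append 37 -> window=[65, 37] -> max=65
step 10: append 31 -> window=[37, 31] -> max=37
step 11: append 7 -> window=[31, 7] -> max=31
step 12: append 65 -> window=[7, 65] -> max=65
step 13: append 4 -> window=[65, 4] -> max=65
step 14: append 61 -> window=[4, 61] -> max=61
step 15: append 9 -> window=[61, 9] -> max=61
step 16: append 79 -> window=[9, 79] -> max=79
Recorded maximums: 51 74 95 95 17 40 65 65 37 31 65 65 61 61 79
Changes between consecutive maximums: 10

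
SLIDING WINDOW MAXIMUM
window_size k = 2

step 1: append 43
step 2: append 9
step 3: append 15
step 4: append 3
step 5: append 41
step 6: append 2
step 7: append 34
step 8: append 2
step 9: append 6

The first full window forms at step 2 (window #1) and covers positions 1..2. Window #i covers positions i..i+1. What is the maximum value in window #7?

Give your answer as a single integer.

step 1: append 43 -> window=[43] (not full yet)
step 2: append 9 -> window=[43, 9] -> max=43
step 3: append 15 -> window=[9, 15] -> max=15
step 4: append 3 -> window=[15, 3] -> max=15
step 5: append 41 -> window=[3, 41] -> max=41
step 6: append 2 -> window=[41, 2] -> max=41
step 7: append 34 -> window=[2, 34] -> max=34
step 8: append 2 -> window=[34, 2] -> max=34
Window #7 max = 34

Answer: 34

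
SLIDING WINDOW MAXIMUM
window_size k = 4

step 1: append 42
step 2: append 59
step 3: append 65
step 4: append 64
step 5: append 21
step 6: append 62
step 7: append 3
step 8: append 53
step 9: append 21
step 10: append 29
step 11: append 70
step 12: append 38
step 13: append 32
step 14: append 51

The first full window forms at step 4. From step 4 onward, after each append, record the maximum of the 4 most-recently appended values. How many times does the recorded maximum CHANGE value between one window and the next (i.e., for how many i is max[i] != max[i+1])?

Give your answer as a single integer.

step 1: append 42 -> window=[42] (not full yet)
step 2: append 59 -> window=[42, 59] (not full yet)
step 3: append 65 -> window=[42, 59, 65] (not full yet)
step 4: append 64 -> window=[42, 59, 65, 64] -> max=65
step 5: append 21 -> window=[59, 65, 64, 21] -> max=65
step 6: append 62 -> window=[65, 64, 21, 62] -> max=65
step 7: append 3 -> window=[64, 21, 62, 3] -> max=64
step 8: append 53 -> window=[21, 62, 3, 53] -> max=62
step 9: append 21 -> window=[62, 3, 53, 21] -> max=62
step 10: append 29 -> window=[3, 53, 21, 29] -> max=53
step 11: append 70 -> window=[53, 21, 29, 70] -> max=70
step 12: append 38 -> window=[21, 29, 70, 38] -> max=70
step 13: append 32 -> window=[29, 70, 38, 32] -> max=70
step 14: append 51 -> window=[70, 38, 32, 51] -> max=70
Recorded maximums: 65 65 65 64 62 62 53 70 70 70 70
Changes between consecutive maximums: 4

Answer: 4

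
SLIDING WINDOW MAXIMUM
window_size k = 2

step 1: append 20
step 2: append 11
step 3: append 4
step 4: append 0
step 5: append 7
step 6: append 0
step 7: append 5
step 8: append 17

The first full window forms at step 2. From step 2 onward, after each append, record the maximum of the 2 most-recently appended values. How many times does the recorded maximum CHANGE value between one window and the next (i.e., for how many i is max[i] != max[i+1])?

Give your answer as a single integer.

step 1: append 20 -> window=[20] (not full yet)
step 2: append 11 -> window=[20, 11] -> max=20
step 3: append 4 -> window=[11, 4] -> max=11
step 4: append 0 -> window=[4, 0] -> max=4
step 5: append 7 -> window=[0, 7] -> max=7
step 6: append 0 -> window=[7, 0] -> max=7
step 7: append 5 -> window=[0, 5] -> max=5
step 8: append 17 -> window=[5, 17] -> max=17
Recorded maximums: 20 11 4 7 7 5 17
Changes between consecutive maximums: 5

Answer: 5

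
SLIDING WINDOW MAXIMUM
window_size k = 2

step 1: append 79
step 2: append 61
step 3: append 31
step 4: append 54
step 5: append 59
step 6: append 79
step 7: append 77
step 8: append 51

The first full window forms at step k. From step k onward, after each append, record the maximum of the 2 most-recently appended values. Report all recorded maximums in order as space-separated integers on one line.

Answer: 79 61 54 59 79 79 77

Derivation:
step 1: append 79 -> window=[79] (not full yet)
step 2: append 61 -> window=[79, 61] -> max=79
step 3: append 31 -> window=[61, 31] -> max=61
step 4: append 54 -> window=[31, 54] -> max=54
step 5: append 59 -> window=[54, 59] -> max=59
step 6: append 79 -> window=[59, 79] -> max=79
step 7: append 77 -> window=[79, 77] -> max=79
step 8: append 51 -> window=[77, 51] -> max=77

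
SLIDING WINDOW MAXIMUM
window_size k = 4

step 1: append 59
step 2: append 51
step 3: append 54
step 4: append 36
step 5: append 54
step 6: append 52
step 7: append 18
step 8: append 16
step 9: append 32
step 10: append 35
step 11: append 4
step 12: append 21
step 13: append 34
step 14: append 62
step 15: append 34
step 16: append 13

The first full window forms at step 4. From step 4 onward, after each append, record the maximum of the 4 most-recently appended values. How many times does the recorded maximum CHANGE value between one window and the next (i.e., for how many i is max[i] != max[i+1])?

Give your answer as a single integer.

step 1: append 59 -> window=[59] (not full yet)
step 2: append 51 -> window=[59, 51] (not full yet)
step 3: append 54 -> window=[59, 51, 54] (not full yet)
step 4: append 36 -> window=[59, 51, 54, 36] -> max=59
step 5: append 54 -> window=[51, 54, 36, 54] -> max=54
step 6: append 52 -> window=[54, 36, 54, 52] -> max=54
step 7: append 18 -> window=[36, 54, 52, 18] -> max=54
step 8: append 16 -> window=[54, 52, 18, 16] -> max=54
step 9: append 32 -> window=[52, 18, 16, 32] -> max=52
step 10: append 35 -> window=[18, 16, 32, 35] -> max=35
step 11: append 4 -> window=[16, 32, 35, 4] -> max=35
step 12: append 21 -> window=[32, 35, 4, 21] -> max=35
step 13: append 34 -> window=[35, 4, 21, 34] -> max=35
step 14: append 62 -> window=[4, 21, 34, 62] -> max=62
step 15: append 34 -> window=[21, 34, 62, 34] -> max=62
step 16: append 13 -> window=[34, 62, 34, 13] -> max=62
Recorded maximums: 59 54 54 54 54 52 35 35 35 35 62 62 62
Changes between consecutive maximums: 4

Answer: 4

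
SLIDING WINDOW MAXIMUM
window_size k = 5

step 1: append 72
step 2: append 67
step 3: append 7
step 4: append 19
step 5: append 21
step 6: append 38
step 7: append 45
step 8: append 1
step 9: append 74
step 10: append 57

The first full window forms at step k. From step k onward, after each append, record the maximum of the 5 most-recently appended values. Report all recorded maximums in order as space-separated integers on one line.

step 1: append 72 -> window=[72] (not full yet)
step 2: append 67 -> window=[72, 67] (not full yet)
step 3: append 7 -> window=[72, 67, 7] (not full yet)
step 4: append 19 -> window=[72, 67, 7, 19] (not full yet)
step 5: append 21 -> window=[72, 67, 7, 19, 21] -> max=72
step 6: append 38 -> window=[67, 7, 19, 21, 38] -> max=67
step 7: append 45 -> window=[7, 19, 21, 38, 45] -> max=45
step 8: append 1 -> window=[19, 21, 38, 45, 1] -> max=45
step 9: append 74 -> window=[21, 38, 45, 1, 74] -> max=74
step 10: append 57 -> window=[38, 45, 1, 74, 57] -> max=74

Answer: 72 67 45 45 74 74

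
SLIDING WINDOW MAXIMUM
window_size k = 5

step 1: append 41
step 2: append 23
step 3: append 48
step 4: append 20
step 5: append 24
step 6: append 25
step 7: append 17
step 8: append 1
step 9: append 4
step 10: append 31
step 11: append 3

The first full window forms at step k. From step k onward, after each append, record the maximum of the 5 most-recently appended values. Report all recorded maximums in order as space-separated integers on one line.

Answer: 48 48 48 25 25 31 31

Derivation:
step 1: append 41 -> window=[41] (not full yet)
step 2: append 23 -> window=[41, 23] (not full yet)
step 3: append 48 -> window=[41, 23, 48] (not full yet)
step 4: append 20 -> window=[41, 23, 48, 20] (not full yet)
step 5: append 24 -> window=[41, 23, 48, 20, 24] -> max=48
step 6: append 25 -> window=[23, 48, 20, 24, 25] -> max=48
step 7: append 17 -> window=[48, 20, 24, 25, 17] -> max=48
step 8: append 1 -> window=[20, 24, 25, 17, 1] -> max=25
step 9: append 4 -> window=[24, 25, 17, 1, 4] -> max=25
step 10: append 31 -> window=[25, 17, 1, 4, 31] -> max=31
step 11: append 3 -> window=[17, 1, 4, 31, 3] -> max=31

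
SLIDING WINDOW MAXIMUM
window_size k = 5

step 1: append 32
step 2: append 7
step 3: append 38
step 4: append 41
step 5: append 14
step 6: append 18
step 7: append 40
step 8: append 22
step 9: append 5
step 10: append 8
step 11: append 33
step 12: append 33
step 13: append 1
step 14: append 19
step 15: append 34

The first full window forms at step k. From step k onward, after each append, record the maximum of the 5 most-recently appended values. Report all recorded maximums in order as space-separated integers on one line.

Answer: 41 41 41 41 40 40 40 33 33 33 34

Derivation:
step 1: append 32 -> window=[32] (not full yet)
step 2: append 7 -> window=[32, 7] (not full yet)
step 3: append 38 -> window=[32, 7, 38] (not full yet)
step 4: append 41 -> window=[32, 7, 38, 41] (not full yet)
step 5: append 14 -> window=[32, 7, 38, 41, 14] -> max=41
step 6: append 18 -> window=[7, 38, 41, 14, 18] -> max=41
step 7: append 40 -> window=[38, 41, 14, 18, 40] -> max=41
step 8: append 22 -> window=[41, 14, 18, 40, 22] -> max=41
step 9: append 5 -> window=[14, 18, 40, 22, 5] -> max=40
step 10: append 8 -> window=[18, 40, 22, 5, 8] -> max=40
step 11: append 33 -> window=[40, 22, 5, 8, 33] -> max=40
step 12: append 33 -> window=[22, 5, 8, 33, 33] -> max=33
step 13: append 1 -> window=[5, 8, 33, 33, 1] -> max=33
step 14: append 19 -> window=[8, 33, 33, 1, 19] -> max=33
step 15: append 34 -> window=[33, 33, 1, 19, 34] -> max=34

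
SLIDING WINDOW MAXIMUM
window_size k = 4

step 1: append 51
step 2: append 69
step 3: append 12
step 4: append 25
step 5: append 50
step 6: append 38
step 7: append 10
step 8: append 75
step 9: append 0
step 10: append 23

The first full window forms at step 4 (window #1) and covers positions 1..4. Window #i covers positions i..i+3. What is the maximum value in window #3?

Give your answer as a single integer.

step 1: append 51 -> window=[51] (not full yet)
step 2: append 69 -> window=[51, 69] (not full yet)
step 3: append 12 -> window=[51, 69, 12] (not full yet)
step 4: append 25 -> window=[51, 69, 12, 25] -> max=69
step 5: append 50 -> window=[69, 12, 25, 50] -> max=69
step 6: append 38 -> window=[12, 25, 50, 38] -> max=50
Window #3 max = 50

Answer: 50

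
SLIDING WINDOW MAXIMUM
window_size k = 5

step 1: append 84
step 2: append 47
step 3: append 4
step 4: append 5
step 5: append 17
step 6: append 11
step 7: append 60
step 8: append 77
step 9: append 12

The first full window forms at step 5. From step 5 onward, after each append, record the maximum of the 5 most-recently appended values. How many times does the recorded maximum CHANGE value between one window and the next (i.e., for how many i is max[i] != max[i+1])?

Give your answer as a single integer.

Answer: 3

Derivation:
step 1: append 84 -> window=[84] (not full yet)
step 2: append 47 -> window=[84, 47] (not full yet)
step 3: append 4 -> window=[84, 47, 4] (not full yet)
step 4: append 5 -> window=[84, 47, 4, 5] (not full yet)
step 5: append 17 -> window=[84, 47, 4, 5, 17] -> max=84
step 6: append 11 -> window=[47, 4, 5, 17, 11] -> max=47
step 7: append 60 -> window=[4, 5, 17, 11, 60] -> max=60
step 8: append 77 -> window=[5, 17, 11, 60, 77] -> max=77
step 9: append 12 -> window=[17, 11, 60, 77, 12] -> max=77
Recorded maximums: 84 47 60 77 77
Changes between consecutive maximums: 3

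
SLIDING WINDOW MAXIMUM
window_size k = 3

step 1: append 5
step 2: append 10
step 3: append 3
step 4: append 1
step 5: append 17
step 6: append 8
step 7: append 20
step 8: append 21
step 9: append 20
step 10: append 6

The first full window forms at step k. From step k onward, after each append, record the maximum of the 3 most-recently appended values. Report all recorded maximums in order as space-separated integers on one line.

Answer: 10 10 17 17 20 21 21 21

Derivation:
step 1: append 5 -> window=[5] (not full yet)
step 2: append 10 -> window=[5, 10] (not full yet)
step 3: append 3 -> window=[5, 10, 3] -> max=10
step 4: append 1 -> window=[10, 3, 1] -> max=10
step 5: append 17 -> window=[3, 1, 17] -> max=17
step 6: append 8 -> window=[1, 17, 8] -> max=17
step 7: append 20 -> window=[17, 8, 20] -> max=20
step 8: append 21 -> window=[8, 20, 21] -> max=21
step 9: append 20 -> window=[20, 21, 20] -> max=21
step 10: append 6 -> window=[21, 20, 6] -> max=21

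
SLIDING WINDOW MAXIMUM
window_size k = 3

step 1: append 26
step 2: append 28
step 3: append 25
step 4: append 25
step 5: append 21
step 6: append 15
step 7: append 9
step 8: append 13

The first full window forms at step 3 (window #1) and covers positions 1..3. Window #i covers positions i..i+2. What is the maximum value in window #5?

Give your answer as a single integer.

Answer: 21

Derivation:
step 1: append 26 -> window=[26] (not full yet)
step 2: append 28 -> window=[26, 28] (not full yet)
step 3: append 25 -> window=[26, 28, 25] -> max=28
step 4: append 25 -> window=[28, 25, 25] -> max=28
step 5: append 21 -> window=[25, 25, 21] -> max=25
step 6: append 15 -> window=[25, 21, 15] -> max=25
step 7: append 9 -> window=[21, 15, 9] -> max=21
Window #5 max = 21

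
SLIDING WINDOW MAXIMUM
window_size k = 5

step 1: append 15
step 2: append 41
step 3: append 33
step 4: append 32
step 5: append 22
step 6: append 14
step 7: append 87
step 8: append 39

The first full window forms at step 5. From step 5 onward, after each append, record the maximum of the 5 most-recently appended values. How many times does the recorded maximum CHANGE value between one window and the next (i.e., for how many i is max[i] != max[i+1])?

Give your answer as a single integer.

step 1: append 15 -> window=[15] (not full yet)
step 2: append 41 -> window=[15, 41] (not full yet)
step 3: append 33 -> window=[15, 41, 33] (not full yet)
step 4: append 32 -> window=[15, 41, 33, 32] (not full yet)
step 5: append 22 -> window=[15, 41, 33, 32, 22] -> max=41
step 6: append 14 -> window=[41, 33, 32, 22, 14] -> max=41
step 7: append 87 -> window=[33, 32, 22, 14, 87] -> max=87
step 8: append 39 -> window=[32, 22, 14, 87, 39] -> max=87
Recorded maximums: 41 41 87 87
Changes between consecutive maximums: 1

Answer: 1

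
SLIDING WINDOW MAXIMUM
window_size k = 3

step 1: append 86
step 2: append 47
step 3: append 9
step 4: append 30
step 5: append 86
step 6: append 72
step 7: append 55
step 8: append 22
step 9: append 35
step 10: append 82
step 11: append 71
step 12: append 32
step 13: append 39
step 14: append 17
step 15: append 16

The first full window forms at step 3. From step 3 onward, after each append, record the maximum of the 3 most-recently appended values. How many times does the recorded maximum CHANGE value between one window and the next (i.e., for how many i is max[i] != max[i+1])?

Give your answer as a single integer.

Answer: 7

Derivation:
step 1: append 86 -> window=[86] (not full yet)
step 2: append 47 -> window=[86, 47] (not full yet)
step 3: append 9 -> window=[86, 47, 9] -> max=86
step 4: append 30 -> window=[47, 9, 30] -> max=47
step 5: append 86 -> window=[9, 30, 86] -> max=86
step 6: append 72 -> window=[30, 86, 72] -> max=86
step 7: append 55 -> window=[86, 72, 55] -> max=86
step 8: append 22 -> window=[72, 55, 22] -> max=72
step 9: append 35 -> window=[55, 22, 35] -> max=55
step 10: append 82 -> window=[22, 35, 82] -> max=82
step 11: append 71 -> window=[35, 82, 71] -> max=82
step 12: append 32 -> window=[82, 71, 32] -> max=82
step 13: append 39 -> window=[71, 32, 39] -> max=71
step 14: append 17 -> window=[32, 39, 17] -> max=39
step 15: append 16 -> window=[39, 17, 16] -> max=39
Recorded maximums: 86 47 86 86 86 72 55 82 82 82 71 39 39
Changes between consecutive maximums: 7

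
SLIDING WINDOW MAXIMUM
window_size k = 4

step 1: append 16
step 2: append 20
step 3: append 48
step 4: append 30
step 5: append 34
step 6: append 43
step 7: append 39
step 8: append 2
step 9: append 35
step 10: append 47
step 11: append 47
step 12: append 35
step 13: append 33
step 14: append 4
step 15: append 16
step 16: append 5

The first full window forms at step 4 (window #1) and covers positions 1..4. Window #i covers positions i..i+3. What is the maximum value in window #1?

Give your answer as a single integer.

Answer: 48

Derivation:
step 1: append 16 -> window=[16] (not full yet)
step 2: append 20 -> window=[16, 20] (not full yet)
step 3: append 48 -> window=[16, 20, 48] (not full yet)
step 4: append 30 -> window=[16, 20, 48, 30] -> max=48
Window #1 max = 48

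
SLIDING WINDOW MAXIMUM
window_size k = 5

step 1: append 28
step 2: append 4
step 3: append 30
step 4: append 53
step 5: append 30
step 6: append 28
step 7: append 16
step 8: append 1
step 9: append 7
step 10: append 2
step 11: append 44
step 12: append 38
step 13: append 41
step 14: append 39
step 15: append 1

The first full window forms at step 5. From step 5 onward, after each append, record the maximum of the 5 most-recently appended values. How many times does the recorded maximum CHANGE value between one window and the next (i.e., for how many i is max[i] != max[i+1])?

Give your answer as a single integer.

step 1: append 28 -> window=[28] (not full yet)
step 2: append 4 -> window=[28, 4] (not full yet)
step 3: append 30 -> window=[28, 4, 30] (not full yet)
step 4: append 53 -> window=[28, 4, 30, 53] (not full yet)
step 5: append 30 -> window=[28, 4, 30, 53, 30] -> max=53
step 6: append 28 -> window=[4, 30, 53, 30, 28] -> max=53
step 7: append 16 -> window=[30, 53, 30, 28, 16] -> max=53
step 8: append 1 -> window=[53, 30, 28, 16, 1] -> max=53
step 9: append 7 -> window=[30, 28, 16, 1, 7] -> max=30
step 10: append 2 -> window=[28, 16, 1, 7, 2] -> max=28
step 11: append 44 -> window=[16, 1, 7, 2, 44] -> max=44
step 12: append 38 -> window=[1, 7, 2, 44, 38] -> max=44
step 13: append 41 -> window=[7, 2, 44, 38, 41] -> max=44
step 14: append 39 -> window=[2, 44, 38, 41, 39] -> max=44
step 15: append 1 -> window=[44, 38, 41, 39, 1] -> max=44
Recorded maximums: 53 53 53 53 30 28 44 44 44 44 44
Changes between consecutive maximums: 3

Answer: 3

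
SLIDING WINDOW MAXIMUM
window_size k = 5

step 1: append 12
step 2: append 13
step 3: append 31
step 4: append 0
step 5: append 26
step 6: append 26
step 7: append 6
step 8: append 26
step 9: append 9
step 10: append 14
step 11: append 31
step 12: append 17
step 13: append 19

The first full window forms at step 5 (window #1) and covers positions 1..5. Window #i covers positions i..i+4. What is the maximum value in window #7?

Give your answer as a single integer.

step 1: append 12 -> window=[12] (not full yet)
step 2: append 13 -> window=[12, 13] (not full yet)
step 3: append 31 -> window=[12, 13, 31] (not full yet)
step 4: append 0 -> window=[12, 13, 31, 0] (not full yet)
step 5: append 26 -> window=[12, 13, 31, 0, 26] -> max=31
step 6: append 26 -> window=[13, 31, 0, 26, 26] -> max=31
step 7: append 6 -> window=[31, 0, 26, 26, 6] -> max=31
step 8: append 26 -> window=[0, 26, 26, 6, 26] -> max=26
step 9: append 9 -> window=[26, 26, 6, 26, 9] -> max=26
step 10: append 14 -> window=[26, 6, 26, 9, 14] -> max=26
step 11: append 31 -> window=[6, 26, 9, 14, 31] -> max=31
Window #7 max = 31

Answer: 31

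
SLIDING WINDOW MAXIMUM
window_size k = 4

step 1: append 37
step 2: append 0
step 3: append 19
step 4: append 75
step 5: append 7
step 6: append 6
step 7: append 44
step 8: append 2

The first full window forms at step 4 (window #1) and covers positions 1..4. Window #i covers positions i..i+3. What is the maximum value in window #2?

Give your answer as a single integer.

Answer: 75

Derivation:
step 1: append 37 -> window=[37] (not full yet)
step 2: append 0 -> window=[37, 0] (not full yet)
step 3: append 19 -> window=[37, 0, 19] (not full yet)
step 4: append 75 -> window=[37, 0, 19, 75] -> max=75
step 5: append 7 -> window=[0, 19, 75, 7] -> max=75
Window #2 max = 75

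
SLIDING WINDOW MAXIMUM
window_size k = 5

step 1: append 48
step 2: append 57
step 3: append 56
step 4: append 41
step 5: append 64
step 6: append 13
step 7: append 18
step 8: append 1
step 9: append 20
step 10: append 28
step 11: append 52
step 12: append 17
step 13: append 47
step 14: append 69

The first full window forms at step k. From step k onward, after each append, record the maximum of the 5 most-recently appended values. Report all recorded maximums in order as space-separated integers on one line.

step 1: append 48 -> window=[48] (not full yet)
step 2: append 57 -> window=[48, 57] (not full yet)
step 3: append 56 -> window=[48, 57, 56] (not full yet)
step 4: append 41 -> window=[48, 57, 56, 41] (not full yet)
step 5: append 64 -> window=[48, 57, 56, 41, 64] -> max=64
step 6: append 13 -> window=[57, 56, 41, 64, 13] -> max=64
step 7: append 18 -> window=[56, 41, 64, 13, 18] -> max=64
step 8: append 1 -> window=[41, 64, 13, 18, 1] -> max=64
step 9: append 20 -> window=[64, 13, 18, 1, 20] -> max=64
step 10: append 28 -> window=[13, 18, 1, 20, 28] -> max=28
step 11: append 52 -> window=[18, 1, 20, 28, 52] -> max=52
step 12: append 17 -> window=[1, 20, 28, 52, 17] -> max=52
step 13: append 47 -> window=[20, 28, 52, 17, 47] -> max=52
step 14: append 69 -> window=[28, 52, 17, 47, 69] -> max=69

Answer: 64 64 64 64 64 28 52 52 52 69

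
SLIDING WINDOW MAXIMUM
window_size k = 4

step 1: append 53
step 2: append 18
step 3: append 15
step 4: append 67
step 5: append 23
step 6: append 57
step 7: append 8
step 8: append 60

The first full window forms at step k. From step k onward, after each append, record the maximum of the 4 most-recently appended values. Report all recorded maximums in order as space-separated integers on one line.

step 1: append 53 -> window=[53] (not full yet)
step 2: append 18 -> window=[53, 18] (not full yet)
step 3: append 15 -> window=[53, 18, 15] (not full yet)
step 4: append 67 -> window=[53, 18, 15, 67] -> max=67
step 5: append 23 -> window=[18, 15, 67, 23] -> max=67
step 6: append 57 -> window=[15, 67, 23, 57] -> max=67
step 7: append 8 -> window=[67, 23, 57, 8] -> max=67
step 8: append 60 -> window=[23, 57, 8, 60] -> max=60

Answer: 67 67 67 67 60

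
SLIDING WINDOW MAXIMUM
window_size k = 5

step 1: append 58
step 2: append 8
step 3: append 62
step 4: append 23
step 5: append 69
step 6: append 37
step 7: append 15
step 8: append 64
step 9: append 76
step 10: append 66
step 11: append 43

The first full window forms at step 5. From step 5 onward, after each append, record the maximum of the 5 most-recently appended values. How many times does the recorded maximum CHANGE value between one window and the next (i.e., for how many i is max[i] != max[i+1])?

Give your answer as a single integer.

Answer: 1

Derivation:
step 1: append 58 -> window=[58] (not full yet)
step 2: append 8 -> window=[58, 8] (not full yet)
step 3: append 62 -> window=[58, 8, 62] (not full yet)
step 4: append 23 -> window=[58, 8, 62, 23] (not full yet)
step 5: append 69 -> window=[58, 8, 62, 23, 69] -> max=69
step 6: append 37 -> window=[8, 62, 23, 69, 37] -> max=69
step 7: append 15 -> window=[62, 23, 69, 37, 15] -> max=69
step 8: append 64 -> window=[23, 69, 37, 15, 64] -> max=69
step 9: append 76 -> window=[69, 37, 15, 64, 76] -> max=76
step 10: append 66 -> window=[37, 15, 64, 76, 66] -> max=76
step 11: append 43 -> window=[15, 64, 76, 66, 43] -> max=76
Recorded maximums: 69 69 69 69 76 76 76
Changes between consecutive maximums: 1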